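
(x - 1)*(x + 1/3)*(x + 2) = x^3 + 4*x^2/3 - 5*x/3 - 2/3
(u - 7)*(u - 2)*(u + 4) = u^3 - 5*u^2 - 22*u + 56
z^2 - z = z*(z - 1)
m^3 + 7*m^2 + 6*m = m*(m + 1)*(m + 6)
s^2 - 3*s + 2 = (s - 2)*(s - 1)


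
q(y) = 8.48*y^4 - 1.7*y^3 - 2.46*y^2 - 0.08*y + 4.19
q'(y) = 33.92*y^3 - 5.1*y^2 - 4.92*y - 0.08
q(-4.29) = 2965.75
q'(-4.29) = -2750.94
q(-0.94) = 10.12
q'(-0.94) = -28.13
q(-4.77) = 4523.15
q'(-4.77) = -3774.03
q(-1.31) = 28.87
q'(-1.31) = -78.64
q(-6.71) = 17597.96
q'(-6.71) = -10444.32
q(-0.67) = 5.36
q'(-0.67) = -9.27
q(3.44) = 1093.09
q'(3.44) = 1303.45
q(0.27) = 4.00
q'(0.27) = -1.11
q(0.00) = 4.19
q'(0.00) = -0.08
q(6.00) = 10538.03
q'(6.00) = 7113.52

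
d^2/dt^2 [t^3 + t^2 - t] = 6*t + 2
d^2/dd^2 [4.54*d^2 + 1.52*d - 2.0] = 9.08000000000000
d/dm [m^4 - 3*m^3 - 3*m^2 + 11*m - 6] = 4*m^3 - 9*m^2 - 6*m + 11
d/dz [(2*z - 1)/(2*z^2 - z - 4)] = (4*z^2 - 2*z - (2*z - 1)*(4*z - 1) - 8)/(-2*z^2 + z + 4)^2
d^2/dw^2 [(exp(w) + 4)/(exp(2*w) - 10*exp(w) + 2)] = (exp(4*w) + 26*exp(3*w) - 132*exp(2*w) + 388*exp(w) + 84)*exp(w)/(exp(6*w) - 30*exp(5*w) + 306*exp(4*w) - 1120*exp(3*w) + 612*exp(2*w) - 120*exp(w) + 8)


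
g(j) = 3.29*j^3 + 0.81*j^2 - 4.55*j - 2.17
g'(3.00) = 89.14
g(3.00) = 80.30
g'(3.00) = 89.14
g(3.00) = 80.30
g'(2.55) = 63.76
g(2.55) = 46.05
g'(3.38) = 113.68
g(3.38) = 118.75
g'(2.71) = 72.33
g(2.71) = 56.93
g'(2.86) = 80.82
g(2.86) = 68.41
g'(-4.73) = 208.61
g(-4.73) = -310.69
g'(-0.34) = -3.96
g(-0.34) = -0.66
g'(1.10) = 9.17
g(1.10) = -1.82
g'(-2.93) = 75.44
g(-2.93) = -64.64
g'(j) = 9.87*j^2 + 1.62*j - 4.55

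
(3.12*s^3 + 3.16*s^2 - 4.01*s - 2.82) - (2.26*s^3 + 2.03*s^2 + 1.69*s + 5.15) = 0.86*s^3 + 1.13*s^2 - 5.7*s - 7.97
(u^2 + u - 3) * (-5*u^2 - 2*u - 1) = -5*u^4 - 7*u^3 + 12*u^2 + 5*u + 3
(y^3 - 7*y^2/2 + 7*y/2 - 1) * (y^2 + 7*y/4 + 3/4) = y^5 - 7*y^4/4 - 15*y^3/8 + 5*y^2/2 + 7*y/8 - 3/4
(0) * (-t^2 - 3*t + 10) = 0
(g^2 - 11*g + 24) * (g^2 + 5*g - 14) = g^4 - 6*g^3 - 45*g^2 + 274*g - 336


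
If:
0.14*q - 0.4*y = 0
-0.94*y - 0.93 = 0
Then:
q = -2.83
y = -0.99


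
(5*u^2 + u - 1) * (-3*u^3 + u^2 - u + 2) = -15*u^5 + 2*u^4 - u^3 + 8*u^2 + 3*u - 2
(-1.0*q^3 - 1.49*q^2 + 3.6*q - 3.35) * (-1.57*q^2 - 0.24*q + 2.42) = 1.57*q^5 + 2.5793*q^4 - 7.7144*q^3 + 0.7897*q^2 + 9.516*q - 8.107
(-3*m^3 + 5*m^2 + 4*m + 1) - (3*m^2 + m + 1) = -3*m^3 + 2*m^2 + 3*m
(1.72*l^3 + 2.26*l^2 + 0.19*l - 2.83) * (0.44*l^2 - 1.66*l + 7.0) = 0.7568*l^5 - 1.8608*l^4 + 8.372*l^3 + 14.2594*l^2 + 6.0278*l - 19.81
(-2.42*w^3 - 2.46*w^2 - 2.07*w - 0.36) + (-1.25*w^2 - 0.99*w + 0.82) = -2.42*w^3 - 3.71*w^2 - 3.06*w + 0.46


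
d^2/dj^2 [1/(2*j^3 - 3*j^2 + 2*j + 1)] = 2*(3*(1 - 2*j)*(2*j^3 - 3*j^2 + 2*j + 1) + 4*(3*j^2 - 3*j + 1)^2)/(2*j^3 - 3*j^2 + 2*j + 1)^3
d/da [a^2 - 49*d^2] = 2*a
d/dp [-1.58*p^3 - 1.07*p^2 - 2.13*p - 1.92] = -4.74*p^2 - 2.14*p - 2.13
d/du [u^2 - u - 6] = 2*u - 1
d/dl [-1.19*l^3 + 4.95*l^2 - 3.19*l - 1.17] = -3.57*l^2 + 9.9*l - 3.19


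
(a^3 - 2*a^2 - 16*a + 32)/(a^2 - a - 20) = (a^2 - 6*a + 8)/(a - 5)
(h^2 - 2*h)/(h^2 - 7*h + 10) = h/(h - 5)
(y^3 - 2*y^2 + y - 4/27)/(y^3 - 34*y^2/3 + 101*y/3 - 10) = (9*y^2 - 15*y + 4)/(9*(y^2 - 11*y + 30))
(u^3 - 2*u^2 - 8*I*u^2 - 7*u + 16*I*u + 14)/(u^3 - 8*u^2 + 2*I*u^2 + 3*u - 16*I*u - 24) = (u^2 - u*(2 + 7*I) + 14*I)/(u^2 + u*(-8 + 3*I) - 24*I)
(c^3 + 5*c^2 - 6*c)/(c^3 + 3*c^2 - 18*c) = (c - 1)/(c - 3)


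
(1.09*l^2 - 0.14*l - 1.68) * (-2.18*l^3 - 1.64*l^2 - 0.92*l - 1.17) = -2.3762*l^5 - 1.4824*l^4 + 2.8892*l^3 + 1.6087*l^2 + 1.7094*l + 1.9656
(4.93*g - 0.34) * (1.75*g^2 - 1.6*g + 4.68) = 8.6275*g^3 - 8.483*g^2 + 23.6164*g - 1.5912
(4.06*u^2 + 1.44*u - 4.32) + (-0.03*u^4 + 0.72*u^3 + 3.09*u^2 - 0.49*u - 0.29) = -0.03*u^4 + 0.72*u^3 + 7.15*u^2 + 0.95*u - 4.61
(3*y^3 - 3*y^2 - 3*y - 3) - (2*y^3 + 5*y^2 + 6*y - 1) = y^3 - 8*y^2 - 9*y - 2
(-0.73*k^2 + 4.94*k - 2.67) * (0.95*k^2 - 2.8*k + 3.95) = -0.6935*k^4 + 6.737*k^3 - 19.252*k^2 + 26.989*k - 10.5465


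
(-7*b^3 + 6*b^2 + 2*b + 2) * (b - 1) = -7*b^4 + 13*b^3 - 4*b^2 - 2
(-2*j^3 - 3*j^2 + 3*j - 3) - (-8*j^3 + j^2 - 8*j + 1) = 6*j^3 - 4*j^2 + 11*j - 4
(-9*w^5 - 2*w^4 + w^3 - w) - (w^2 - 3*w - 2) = -9*w^5 - 2*w^4 + w^3 - w^2 + 2*w + 2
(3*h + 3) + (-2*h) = h + 3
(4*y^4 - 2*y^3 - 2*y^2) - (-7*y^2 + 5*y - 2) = 4*y^4 - 2*y^3 + 5*y^2 - 5*y + 2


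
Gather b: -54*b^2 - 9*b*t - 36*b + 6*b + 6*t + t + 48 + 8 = -54*b^2 + b*(-9*t - 30) + 7*t + 56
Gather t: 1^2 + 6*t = 6*t + 1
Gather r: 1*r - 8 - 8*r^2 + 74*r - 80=-8*r^2 + 75*r - 88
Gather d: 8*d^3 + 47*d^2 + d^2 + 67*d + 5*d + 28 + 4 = 8*d^3 + 48*d^2 + 72*d + 32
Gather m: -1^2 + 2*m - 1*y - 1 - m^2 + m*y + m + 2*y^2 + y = -m^2 + m*(y + 3) + 2*y^2 - 2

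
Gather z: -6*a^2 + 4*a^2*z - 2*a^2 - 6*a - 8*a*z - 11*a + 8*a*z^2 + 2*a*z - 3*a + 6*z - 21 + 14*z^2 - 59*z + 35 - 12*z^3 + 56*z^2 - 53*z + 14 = -8*a^2 - 20*a - 12*z^3 + z^2*(8*a + 70) + z*(4*a^2 - 6*a - 106) + 28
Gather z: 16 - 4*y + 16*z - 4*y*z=-4*y + z*(16 - 4*y) + 16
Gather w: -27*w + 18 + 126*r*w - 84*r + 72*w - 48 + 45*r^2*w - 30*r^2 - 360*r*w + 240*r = -30*r^2 + 156*r + w*(45*r^2 - 234*r + 45) - 30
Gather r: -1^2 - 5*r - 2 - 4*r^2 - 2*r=-4*r^2 - 7*r - 3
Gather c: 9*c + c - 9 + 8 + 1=10*c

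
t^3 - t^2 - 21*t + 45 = (t - 3)^2*(t + 5)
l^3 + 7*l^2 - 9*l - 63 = (l - 3)*(l + 3)*(l + 7)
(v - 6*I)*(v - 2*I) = v^2 - 8*I*v - 12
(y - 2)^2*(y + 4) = y^3 - 12*y + 16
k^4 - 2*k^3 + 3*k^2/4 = k^2*(k - 3/2)*(k - 1/2)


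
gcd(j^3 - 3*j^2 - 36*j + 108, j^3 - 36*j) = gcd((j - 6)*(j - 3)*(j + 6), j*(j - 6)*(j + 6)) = j^2 - 36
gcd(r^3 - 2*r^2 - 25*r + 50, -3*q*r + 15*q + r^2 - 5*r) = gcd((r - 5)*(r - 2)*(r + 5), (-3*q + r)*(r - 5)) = r - 5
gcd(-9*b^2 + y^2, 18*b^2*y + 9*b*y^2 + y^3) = 3*b + y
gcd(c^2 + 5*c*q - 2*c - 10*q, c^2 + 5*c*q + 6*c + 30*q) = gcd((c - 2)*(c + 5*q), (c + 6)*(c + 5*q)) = c + 5*q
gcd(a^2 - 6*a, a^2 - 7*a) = a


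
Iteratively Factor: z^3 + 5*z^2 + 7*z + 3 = (z + 3)*(z^2 + 2*z + 1) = (z + 1)*(z + 3)*(z + 1)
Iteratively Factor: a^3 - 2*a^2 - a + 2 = (a - 1)*(a^2 - a - 2) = (a - 2)*(a - 1)*(a + 1)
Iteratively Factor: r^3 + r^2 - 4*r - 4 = (r - 2)*(r^2 + 3*r + 2) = (r - 2)*(r + 1)*(r + 2)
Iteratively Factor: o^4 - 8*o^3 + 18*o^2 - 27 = (o - 3)*(o^3 - 5*o^2 + 3*o + 9) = (o - 3)^2*(o^2 - 2*o - 3) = (o - 3)^2*(o + 1)*(o - 3)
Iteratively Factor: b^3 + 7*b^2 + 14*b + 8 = (b + 1)*(b^2 + 6*b + 8) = (b + 1)*(b + 2)*(b + 4)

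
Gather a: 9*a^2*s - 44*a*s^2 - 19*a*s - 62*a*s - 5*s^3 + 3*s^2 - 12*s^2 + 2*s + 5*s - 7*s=9*a^2*s + a*(-44*s^2 - 81*s) - 5*s^3 - 9*s^2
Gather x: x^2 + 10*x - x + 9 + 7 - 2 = x^2 + 9*x + 14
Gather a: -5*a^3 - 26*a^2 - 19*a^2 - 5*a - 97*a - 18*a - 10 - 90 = -5*a^3 - 45*a^2 - 120*a - 100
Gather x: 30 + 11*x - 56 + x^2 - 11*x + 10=x^2 - 16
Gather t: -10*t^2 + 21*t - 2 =-10*t^2 + 21*t - 2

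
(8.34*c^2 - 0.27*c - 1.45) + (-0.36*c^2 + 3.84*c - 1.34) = 7.98*c^2 + 3.57*c - 2.79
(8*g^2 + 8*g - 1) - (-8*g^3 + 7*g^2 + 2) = 8*g^3 + g^2 + 8*g - 3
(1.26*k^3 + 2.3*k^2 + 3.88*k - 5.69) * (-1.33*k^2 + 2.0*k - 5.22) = -1.6758*k^5 - 0.539*k^4 - 7.1376*k^3 + 3.3217*k^2 - 31.6336*k + 29.7018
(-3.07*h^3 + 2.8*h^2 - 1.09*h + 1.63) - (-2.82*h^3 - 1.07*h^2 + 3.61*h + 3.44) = -0.25*h^3 + 3.87*h^2 - 4.7*h - 1.81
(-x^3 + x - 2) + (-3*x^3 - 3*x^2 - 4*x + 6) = -4*x^3 - 3*x^2 - 3*x + 4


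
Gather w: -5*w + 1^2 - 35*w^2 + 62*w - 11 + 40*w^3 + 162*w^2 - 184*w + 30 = 40*w^3 + 127*w^2 - 127*w + 20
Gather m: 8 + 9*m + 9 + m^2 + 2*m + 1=m^2 + 11*m + 18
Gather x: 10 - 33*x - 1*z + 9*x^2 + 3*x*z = 9*x^2 + x*(3*z - 33) - z + 10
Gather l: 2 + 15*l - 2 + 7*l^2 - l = 7*l^2 + 14*l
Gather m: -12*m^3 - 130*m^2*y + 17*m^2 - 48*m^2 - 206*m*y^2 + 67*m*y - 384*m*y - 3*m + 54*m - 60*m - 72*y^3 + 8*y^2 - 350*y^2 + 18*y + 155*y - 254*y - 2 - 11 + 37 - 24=-12*m^3 + m^2*(-130*y - 31) + m*(-206*y^2 - 317*y - 9) - 72*y^3 - 342*y^2 - 81*y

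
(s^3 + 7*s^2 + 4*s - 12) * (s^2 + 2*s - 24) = s^5 + 9*s^4 - 6*s^3 - 172*s^2 - 120*s + 288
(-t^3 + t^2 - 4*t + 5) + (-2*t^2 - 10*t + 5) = -t^3 - t^2 - 14*t + 10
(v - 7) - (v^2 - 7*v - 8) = -v^2 + 8*v + 1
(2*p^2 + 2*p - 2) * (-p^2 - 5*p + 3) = -2*p^4 - 12*p^3 - 2*p^2 + 16*p - 6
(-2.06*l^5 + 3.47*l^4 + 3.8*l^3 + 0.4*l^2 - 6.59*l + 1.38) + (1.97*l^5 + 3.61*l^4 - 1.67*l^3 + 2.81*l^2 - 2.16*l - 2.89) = -0.0900000000000001*l^5 + 7.08*l^4 + 2.13*l^3 + 3.21*l^2 - 8.75*l - 1.51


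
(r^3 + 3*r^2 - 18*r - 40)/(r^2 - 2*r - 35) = (r^2 - 2*r - 8)/(r - 7)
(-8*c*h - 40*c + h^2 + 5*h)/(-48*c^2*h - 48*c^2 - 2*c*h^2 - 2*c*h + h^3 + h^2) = (h + 5)/(6*c*h + 6*c + h^2 + h)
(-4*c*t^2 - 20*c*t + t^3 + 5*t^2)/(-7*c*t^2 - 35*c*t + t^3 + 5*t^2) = (-4*c + t)/(-7*c + t)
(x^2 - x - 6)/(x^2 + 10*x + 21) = (x^2 - x - 6)/(x^2 + 10*x + 21)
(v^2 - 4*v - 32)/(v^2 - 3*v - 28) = (v - 8)/(v - 7)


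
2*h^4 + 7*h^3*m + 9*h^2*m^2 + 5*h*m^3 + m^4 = (h + m)^3*(2*h + m)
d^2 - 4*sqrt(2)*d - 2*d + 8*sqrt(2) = (d - 2)*(d - 4*sqrt(2))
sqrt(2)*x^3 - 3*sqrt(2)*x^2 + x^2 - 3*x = x*(x - 3)*(sqrt(2)*x + 1)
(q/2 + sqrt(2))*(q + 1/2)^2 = q^3/2 + q^2/2 + sqrt(2)*q^2 + q/8 + sqrt(2)*q + sqrt(2)/4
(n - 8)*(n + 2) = n^2 - 6*n - 16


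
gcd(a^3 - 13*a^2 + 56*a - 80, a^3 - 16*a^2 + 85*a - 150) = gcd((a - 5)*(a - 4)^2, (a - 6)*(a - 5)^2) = a - 5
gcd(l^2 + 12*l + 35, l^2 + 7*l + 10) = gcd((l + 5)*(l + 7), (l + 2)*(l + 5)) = l + 5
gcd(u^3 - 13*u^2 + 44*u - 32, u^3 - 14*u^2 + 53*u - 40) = u^2 - 9*u + 8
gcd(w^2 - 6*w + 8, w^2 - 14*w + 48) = 1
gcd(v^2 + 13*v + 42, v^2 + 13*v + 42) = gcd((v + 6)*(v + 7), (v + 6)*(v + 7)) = v^2 + 13*v + 42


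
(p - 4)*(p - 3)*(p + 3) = p^3 - 4*p^2 - 9*p + 36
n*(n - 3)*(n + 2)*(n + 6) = n^4 + 5*n^3 - 12*n^2 - 36*n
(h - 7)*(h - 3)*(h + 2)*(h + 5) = h^4 - 3*h^3 - 39*h^2 + 47*h + 210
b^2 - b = b*(b - 1)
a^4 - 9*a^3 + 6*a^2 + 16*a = a*(a - 8)*(a - 2)*(a + 1)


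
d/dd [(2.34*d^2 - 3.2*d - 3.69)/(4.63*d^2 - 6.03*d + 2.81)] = (0.705799999999996*d^2 + 47.3202*d - 31.2427)/(21.4369*d^4 - 55.8378*d^3 + 62.3815*d^2 - 33.8886*d + 7.8961)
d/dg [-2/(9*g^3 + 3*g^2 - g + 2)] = 2*(27*g^2 + 6*g - 1)/(9*g^3 + 3*g^2 - g + 2)^2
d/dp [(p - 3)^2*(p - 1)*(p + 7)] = 4*p^3 - 68*p + 96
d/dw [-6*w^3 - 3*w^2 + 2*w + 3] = -18*w^2 - 6*w + 2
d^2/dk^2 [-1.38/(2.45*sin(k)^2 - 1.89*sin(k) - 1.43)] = (-33.1338*sin(k)^4 + 19.17027*sin(k)^3 + 25.431882*sin(k)^2 - 34.610814*sin(k) + 19.528656)/(-2.45*sin(k)^2 + 1.89*sin(k) + 1.43)^3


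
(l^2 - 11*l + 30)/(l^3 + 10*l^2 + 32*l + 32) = (l^2 - 11*l + 30)/(l^3 + 10*l^2 + 32*l + 32)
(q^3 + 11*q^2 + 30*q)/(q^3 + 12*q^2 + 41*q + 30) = q/(q + 1)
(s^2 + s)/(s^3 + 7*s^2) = (s + 1)/(s*(s + 7))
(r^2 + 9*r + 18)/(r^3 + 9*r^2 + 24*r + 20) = (r^2 + 9*r + 18)/(r^3 + 9*r^2 + 24*r + 20)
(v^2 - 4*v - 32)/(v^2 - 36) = (v^2 - 4*v - 32)/(v^2 - 36)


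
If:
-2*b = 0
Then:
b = 0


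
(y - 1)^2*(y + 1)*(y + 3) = y^4 + 2*y^3 - 4*y^2 - 2*y + 3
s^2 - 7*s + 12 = (s - 4)*(s - 3)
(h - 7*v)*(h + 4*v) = h^2 - 3*h*v - 28*v^2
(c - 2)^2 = c^2 - 4*c + 4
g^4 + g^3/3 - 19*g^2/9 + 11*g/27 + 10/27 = (g - 1)*(g - 2/3)*(g + 1/3)*(g + 5/3)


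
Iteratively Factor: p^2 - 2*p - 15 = (p - 5)*(p + 3)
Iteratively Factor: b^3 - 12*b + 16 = (b + 4)*(b^2 - 4*b + 4) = (b - 2)*(b + 4)*(b - 2)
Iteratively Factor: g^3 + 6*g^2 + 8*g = (g + 4)*(g^2 + 2*g) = (g + 2)*(g + 4)*(g)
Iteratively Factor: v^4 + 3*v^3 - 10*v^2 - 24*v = (v)*(v^3 + 3*v^2 - 10*v - 24) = v*(v - 3)*(v^2 + 6*v + 8) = v*(v - 3)*(v + 4)*(v + 2)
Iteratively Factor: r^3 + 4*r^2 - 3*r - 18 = (r + 3)*(r^2 + r - 6) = (r - 2)*(r + 3)*(r + 3)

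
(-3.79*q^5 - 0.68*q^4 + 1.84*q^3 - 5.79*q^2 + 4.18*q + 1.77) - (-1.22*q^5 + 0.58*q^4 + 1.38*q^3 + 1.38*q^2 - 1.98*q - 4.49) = -2.57*q^5 - 1.26*q^4 + 0.46*q^3 - 7.17*q^2 + 6.16*q + 6.26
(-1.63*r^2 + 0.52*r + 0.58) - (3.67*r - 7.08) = -1.63*r^2 - 3.15*r + 7.66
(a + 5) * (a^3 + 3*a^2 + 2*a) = a^4 + 8*a^3 + 17*a^2 + 10*a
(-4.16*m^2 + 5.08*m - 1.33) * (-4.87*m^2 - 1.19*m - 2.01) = 20.2592*m^4 - 19.7892*m^3 + 8.7935*m^2 - 8.6281*m + 2.6733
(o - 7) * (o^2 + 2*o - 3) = o^3 - 5*o^2 - 17*o + 21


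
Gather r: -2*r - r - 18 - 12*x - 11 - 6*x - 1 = -3*r - 18*x - 30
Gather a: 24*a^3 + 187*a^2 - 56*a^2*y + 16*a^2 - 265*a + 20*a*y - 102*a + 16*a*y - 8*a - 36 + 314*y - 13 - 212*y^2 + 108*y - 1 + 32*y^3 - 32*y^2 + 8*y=24*a^3 + a^2*(203 - 56*y) + a*(36*y - 375) + 32*y^3 - 244*y^2 + 430*y - 50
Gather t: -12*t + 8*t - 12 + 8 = -4*t - 4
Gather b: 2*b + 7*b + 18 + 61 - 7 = 9*b + 72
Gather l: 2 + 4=6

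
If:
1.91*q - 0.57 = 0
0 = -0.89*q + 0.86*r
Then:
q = 0.30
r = 0.31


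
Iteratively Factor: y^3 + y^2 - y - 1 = (y + 1)*(y^2 - 1) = (y + 1)^2*(y - 1)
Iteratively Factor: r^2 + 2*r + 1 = (r + 1)*(r + 1)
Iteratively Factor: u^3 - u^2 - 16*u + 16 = (u + 4)*(u^2 - 5*u + 4) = (u - 4)*(u + 4)*(u - 1)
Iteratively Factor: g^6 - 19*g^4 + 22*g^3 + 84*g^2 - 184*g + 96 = (g - 2)*(g^5 + 2*g^4 - 15*g^3 - 8*g^2 + 68*g - 48) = (g - 2)^2*(g^4 + 4*g^3 - 7*g^2 - 22*g + 24) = (g - 2)^2*(g + 4)*(g^3 - 7*g + 6) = (g - 2)^2*(g + 3)*(g + 4)*(g^2 - 3*g + 2) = (g - 2)^2*(g - 1)*(g + 3)*(g + 4)*(g - 2)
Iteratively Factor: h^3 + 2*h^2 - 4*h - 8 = (h + 2)*(h^2 - 4) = (h + 2)^2*(h - 2)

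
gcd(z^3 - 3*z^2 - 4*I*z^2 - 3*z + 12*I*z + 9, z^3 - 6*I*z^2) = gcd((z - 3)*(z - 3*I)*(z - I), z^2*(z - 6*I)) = 1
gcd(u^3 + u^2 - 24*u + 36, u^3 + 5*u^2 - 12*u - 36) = u^2 + 3*u - 18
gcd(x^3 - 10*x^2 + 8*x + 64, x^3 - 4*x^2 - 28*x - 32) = x^2 - 6*x - 16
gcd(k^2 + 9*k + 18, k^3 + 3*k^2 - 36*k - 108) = k^2 + 9*k + 18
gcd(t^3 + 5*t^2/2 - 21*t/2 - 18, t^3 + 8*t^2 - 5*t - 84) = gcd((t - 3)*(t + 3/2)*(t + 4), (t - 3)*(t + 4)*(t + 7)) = t^2 + t - 12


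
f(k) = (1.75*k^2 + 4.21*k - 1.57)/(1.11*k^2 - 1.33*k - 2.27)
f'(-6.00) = -0.11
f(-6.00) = 0.79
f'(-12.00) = -0.03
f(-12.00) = 1.15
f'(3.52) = -2.47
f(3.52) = 5.14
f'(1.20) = -5.27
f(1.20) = -2.65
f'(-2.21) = -0.97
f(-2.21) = -0.38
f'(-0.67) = -15.22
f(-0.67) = 4.09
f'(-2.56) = -0.65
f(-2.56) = -0.10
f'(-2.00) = -1.32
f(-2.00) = -0.62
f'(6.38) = -0.27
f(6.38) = 2.80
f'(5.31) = -0.48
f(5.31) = 3.19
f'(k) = (1.33 - 2.22*k)*(1.75*k^2 + 4.21*k - 1.57)/(1.11*k^2 - 1.33*k - 2.27)^2 + (3.5*k + 4.21)/(1.11*k^2 - 1.33*k - 2.27) = (-7.0006*k^2 - 4.4596*k - 11.6448)/(1.2321*k^4 - 2.9526*k^3 - 3.2705*k^2 + 6.0382*k + 5.1529)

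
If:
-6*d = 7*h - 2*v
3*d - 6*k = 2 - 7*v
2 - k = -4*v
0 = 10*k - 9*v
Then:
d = 94/93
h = -228/217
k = -18/31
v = -20/31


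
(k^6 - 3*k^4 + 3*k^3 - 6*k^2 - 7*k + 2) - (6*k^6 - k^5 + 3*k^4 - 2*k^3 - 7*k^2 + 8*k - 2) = -5*k^6 + k^5 - 6*k^4 + 5*k^3 + k^2 - 15*k + 4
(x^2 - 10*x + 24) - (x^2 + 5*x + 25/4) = 71/4 - 15*x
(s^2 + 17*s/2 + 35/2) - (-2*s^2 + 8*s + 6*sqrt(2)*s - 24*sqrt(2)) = 3*s^2 - 6*sqrt(2)*s + s/2 + 35/2 + 24*sqrt(2)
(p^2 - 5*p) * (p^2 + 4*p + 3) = p^4 - p^3 - 17*p^2 - 15*p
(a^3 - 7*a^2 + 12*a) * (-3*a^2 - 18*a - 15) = -3*a^5 + 3*a^4 + 75*a^3 - 111*a^2 - 180*a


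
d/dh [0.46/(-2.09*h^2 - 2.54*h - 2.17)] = (1.9228*h + 1.1684)/(2.09*h^2 + 2.54*h + 2.17)^2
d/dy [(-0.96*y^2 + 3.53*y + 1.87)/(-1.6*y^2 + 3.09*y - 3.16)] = (2.6816*y^2 + 12.0512*y - 16.9331)/(2.56*y^4 - 9.888*y^3 + 19.6601*y^2 - 19.5288*y + 9.9856)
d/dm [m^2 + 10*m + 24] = 2*m + 10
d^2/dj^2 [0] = 0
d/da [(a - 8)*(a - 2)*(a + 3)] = 3*a^2 - 14*a - 14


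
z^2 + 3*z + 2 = (z + 1)*(z + 2)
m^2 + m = m*(m + 1)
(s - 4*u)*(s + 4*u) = s^2 - 16*u^2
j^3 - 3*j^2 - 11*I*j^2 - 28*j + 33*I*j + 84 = (j - 3)*(j - 7*I)*(j - 4*I)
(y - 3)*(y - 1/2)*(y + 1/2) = y^3 - 3*y^2 - y/4 + 3/4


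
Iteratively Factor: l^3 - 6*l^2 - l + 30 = (l + 2)*(l^2 - 8*l + 15) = (l - 5)*(l + 2)*(l - 3)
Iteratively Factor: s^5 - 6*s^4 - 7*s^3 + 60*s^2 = (s - 5)*(s^4 - s^3 - 12*s^2) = s*(s - 5)*(s^3 - s^2 - 12*s) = s*(s - 5)*(s + 3)*(s^2 - 4*s) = s*(s - 5)*(s - 4)*(s + 3)*(s)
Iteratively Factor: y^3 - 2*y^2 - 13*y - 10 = (y + 1)*(y^2 - 3*y - 10) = (y + 1)*(y + 2)*(y - 5)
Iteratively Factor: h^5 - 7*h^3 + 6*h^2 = (h)*(h^4 - 7*h^2 + 6*h) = h*(h - 2)*(h^3 + 2*h^2 - 3*h) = h*(h - 2)*(h + 3)*(h^2 - h) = h^2*(h - 2)*(h + 3)*(h - 1)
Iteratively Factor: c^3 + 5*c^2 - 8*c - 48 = (c + 4)*(c^2 + c - 12) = (c - 3)*(c + 4)*(c + 4)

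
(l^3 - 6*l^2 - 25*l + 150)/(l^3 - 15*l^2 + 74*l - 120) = (l + 5)/(l - 4)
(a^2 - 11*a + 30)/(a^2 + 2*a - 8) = (a^2 - 11*a + 30)/(a^2 + 2*a - 8)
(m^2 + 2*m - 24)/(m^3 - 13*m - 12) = (m + 6)/(m^2 + 4*m + 3)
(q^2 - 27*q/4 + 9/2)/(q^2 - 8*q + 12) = (q - 3/4)/(q - 2)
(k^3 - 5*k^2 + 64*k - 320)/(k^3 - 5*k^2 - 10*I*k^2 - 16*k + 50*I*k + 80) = (k + 8*I)/(k - 2*I)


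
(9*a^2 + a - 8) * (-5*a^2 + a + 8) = -45*a^4 + 4*a^3 + 113*a^2 - 64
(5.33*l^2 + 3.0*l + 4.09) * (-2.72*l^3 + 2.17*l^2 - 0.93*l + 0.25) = -14.4976*l^5 + 3.4061*l^4 - 9.5717*l^3 + 7.4178*l^2 - 3.0537*l + 1.0225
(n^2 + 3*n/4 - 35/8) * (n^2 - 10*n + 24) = n^4 - 37*n^3/4 + 97*n^2/8 + 247*n/4 - 105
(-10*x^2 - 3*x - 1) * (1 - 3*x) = 30*x^3 - x^2 - 1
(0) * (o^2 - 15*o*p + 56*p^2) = 0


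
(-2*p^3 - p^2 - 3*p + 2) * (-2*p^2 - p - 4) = 4*p^5 + 4*p^4 + 15*p^3 + 3*p^2 + 10*p - 8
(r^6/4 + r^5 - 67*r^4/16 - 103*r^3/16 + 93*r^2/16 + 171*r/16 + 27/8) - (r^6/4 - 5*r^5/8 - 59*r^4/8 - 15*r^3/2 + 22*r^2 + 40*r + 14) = 13*r^5/8 + 51*r^4/16 + 17*r^3/16 - 259*r^2/16 - 469*r/16 - 85/8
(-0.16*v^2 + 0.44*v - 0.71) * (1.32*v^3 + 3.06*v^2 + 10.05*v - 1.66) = -0.2112*v^5 + 0.0911999999999999*v^4 - 1.1988*v^3 + 2.515*v^2 - 7.8659*v + 1.1786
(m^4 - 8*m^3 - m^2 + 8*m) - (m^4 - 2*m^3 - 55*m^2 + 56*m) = -6*m^3 + 54*m^2 - 48*m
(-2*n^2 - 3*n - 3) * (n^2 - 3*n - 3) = -2*n^4 + 3*n^3 + 12*n^2 + 18*n + 9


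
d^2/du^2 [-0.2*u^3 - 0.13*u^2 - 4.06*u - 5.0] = -1.2*u - 0.26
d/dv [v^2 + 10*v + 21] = 2*v + 10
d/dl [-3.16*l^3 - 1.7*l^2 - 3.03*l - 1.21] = -9.48*l^2 - 3.4*l - 3.03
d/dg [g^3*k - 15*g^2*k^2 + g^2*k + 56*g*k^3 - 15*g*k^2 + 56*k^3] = k*(3*g^2 - 30*g*k + 2*g + 56*k^2 - 15*k)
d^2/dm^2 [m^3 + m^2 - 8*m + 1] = 6*m + 2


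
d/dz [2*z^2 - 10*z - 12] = 4*z - 10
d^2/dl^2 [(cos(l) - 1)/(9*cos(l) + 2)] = 11*(9*cos(l)^2 - 2*cos(l) - 18)/(9*cos(l) + 2)^3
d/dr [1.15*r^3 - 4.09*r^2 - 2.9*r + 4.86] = 3.45*r^2 - 8.18*r - 2.9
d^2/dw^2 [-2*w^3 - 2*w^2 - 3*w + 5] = -12*w - 4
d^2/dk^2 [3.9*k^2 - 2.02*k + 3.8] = 7.80000000000000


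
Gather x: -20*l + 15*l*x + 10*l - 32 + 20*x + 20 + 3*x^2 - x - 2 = -10*l + 3*x^2 + x*(15*l + 19) - 14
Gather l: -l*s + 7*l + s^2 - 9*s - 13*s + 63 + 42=l*(7 - s) + s^2 - 22*s + 105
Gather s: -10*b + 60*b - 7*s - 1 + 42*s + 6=50*b + 35*s + 5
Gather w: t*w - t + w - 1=-t + w*(t + 1) - 1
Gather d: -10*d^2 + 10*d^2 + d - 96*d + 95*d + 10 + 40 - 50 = 0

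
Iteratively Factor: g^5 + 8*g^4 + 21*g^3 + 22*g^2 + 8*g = (g)*(g^4 + 8*g^3 + 21*g^2 + 22*g + 8) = g*(g + 4)*(g^3 + 4*g^2 + 5*g + 2) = g*(g + 1)*(g + 4)*(g^2 + 3*g + 2) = g*(g + 1)*(g + 2)*(g + 4)*(g + 1)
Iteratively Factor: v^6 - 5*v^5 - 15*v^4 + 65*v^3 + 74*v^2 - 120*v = (v - 5)*(v^5 - 15*v^3 - 10*v^2 + 24*v) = (v - 5)*(v - 4)*(v^4 + 4*v^3 + v^2 - 6*v) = (v - 5)*(v - 4)*(v - 1)*(v^3 + 5*v^2 + 6*v) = (v - 5)*(v - 4)*(v - 1)*(v + 2)*(v^2 + 3*v) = (v - 5)*(v - 4)*(v - 1)*(v + 2)*(v + 3)*(v)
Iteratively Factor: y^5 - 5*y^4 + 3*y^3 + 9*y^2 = (y)*(y^4 - 5*y^3 + 3*y^2 + 9*y) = y*(y - 3)*(y^3 - 2*y^2 - 3*y) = y*(y - 3)^2*(y^2 + y) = y^2*(y - 3)^2*(y + 1)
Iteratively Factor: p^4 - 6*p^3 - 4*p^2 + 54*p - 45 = (p - 5)*(p^3 - p^2 - 9*p + 9) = (p - 5)*(p - 3)*(p^2 + 2*p - 3) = (p - 5)*(p - 3)*(p - 1)*(p + 3)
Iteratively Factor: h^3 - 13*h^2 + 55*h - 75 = (h - 3)*(h^2 - 10*h + 25) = (h - 5)*(h - 3)*(h - 5)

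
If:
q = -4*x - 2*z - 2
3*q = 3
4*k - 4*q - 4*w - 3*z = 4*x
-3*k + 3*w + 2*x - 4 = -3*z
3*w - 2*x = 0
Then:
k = -2/3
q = 1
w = -13/6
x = -13/4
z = 5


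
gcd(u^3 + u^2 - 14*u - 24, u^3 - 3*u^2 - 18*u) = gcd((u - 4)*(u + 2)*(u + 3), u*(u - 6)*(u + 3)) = u + 3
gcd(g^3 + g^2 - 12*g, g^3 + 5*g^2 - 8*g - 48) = g^2 + g - 12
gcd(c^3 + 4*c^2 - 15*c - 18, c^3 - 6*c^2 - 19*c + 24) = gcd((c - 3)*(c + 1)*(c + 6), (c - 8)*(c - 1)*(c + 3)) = 1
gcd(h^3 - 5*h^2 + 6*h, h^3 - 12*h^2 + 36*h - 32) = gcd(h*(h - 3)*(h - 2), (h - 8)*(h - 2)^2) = h - 2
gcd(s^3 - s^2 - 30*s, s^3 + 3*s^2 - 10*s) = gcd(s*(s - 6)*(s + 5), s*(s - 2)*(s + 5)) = s^2 + 5*s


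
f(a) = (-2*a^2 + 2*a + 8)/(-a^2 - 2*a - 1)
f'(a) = (2 - 4*a)/(-a^2 - 2*a - 1) + (2*a + 2)*(-2*a^2 + 2*a + 8)/(-a^2 - 2*a - 1)^2 = 2*(3*a + 7)/(a^3 + 3*a^2 + 3*a + 1)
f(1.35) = -1.28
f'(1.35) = 1.70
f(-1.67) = 2.04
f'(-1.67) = -13.23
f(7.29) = 1.22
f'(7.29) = 0.10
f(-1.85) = 3.52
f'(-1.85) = -4.72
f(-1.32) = -18.31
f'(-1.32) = -185.55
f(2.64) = 0.05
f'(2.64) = 0.62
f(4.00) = 0.64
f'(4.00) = 0.30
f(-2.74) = 4.13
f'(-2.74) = 0.46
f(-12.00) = 2.51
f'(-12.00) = 0.04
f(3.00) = 0.25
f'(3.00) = 0.50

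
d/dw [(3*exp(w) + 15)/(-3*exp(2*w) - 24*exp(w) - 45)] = exp(w)/(exp(2*w) + 6*exp(w) + 9)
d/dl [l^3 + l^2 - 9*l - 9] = 3*l^2 + 2*l - 9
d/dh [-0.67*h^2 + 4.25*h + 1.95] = 4.25 - 1.34*h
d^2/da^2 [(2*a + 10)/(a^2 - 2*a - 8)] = 4*(3*(-a - 1)*(-a^2 + 2*a + 8) - 4*(a - 1)^2*(a + 5))/(-a^2 + 2*a + 8)^3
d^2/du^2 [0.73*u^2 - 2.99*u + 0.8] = 1.46000000000000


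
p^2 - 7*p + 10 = (p - 5)*(p - 2)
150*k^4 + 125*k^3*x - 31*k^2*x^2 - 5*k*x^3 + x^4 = (-6*k + x)*(-5*k + x)*(k + x)*(5*k + x)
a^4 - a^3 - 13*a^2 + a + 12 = (a - 4)*(a - 1)*(a + 1)*(a + 3)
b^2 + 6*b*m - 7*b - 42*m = (b - 7)*(b + 6*m)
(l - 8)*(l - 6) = l^2 - 14*l + 48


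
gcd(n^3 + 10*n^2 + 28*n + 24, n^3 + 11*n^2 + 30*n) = n + 6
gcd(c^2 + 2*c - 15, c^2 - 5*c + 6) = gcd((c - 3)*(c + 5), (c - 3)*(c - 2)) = c - 3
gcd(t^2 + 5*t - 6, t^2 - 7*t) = 1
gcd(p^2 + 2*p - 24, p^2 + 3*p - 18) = p + 6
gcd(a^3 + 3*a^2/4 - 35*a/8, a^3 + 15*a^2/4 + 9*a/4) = a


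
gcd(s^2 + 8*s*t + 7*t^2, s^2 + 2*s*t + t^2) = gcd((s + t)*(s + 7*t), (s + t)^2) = s + t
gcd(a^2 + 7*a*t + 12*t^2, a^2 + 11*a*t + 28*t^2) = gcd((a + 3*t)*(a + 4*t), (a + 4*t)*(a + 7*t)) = a + 4*t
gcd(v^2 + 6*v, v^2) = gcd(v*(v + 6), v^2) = v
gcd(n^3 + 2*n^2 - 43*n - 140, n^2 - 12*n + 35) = n - 7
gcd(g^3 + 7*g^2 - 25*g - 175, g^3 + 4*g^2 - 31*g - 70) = g^2 + 2*g - 35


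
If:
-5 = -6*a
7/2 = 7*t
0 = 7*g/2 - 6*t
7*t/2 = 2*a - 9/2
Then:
No Solution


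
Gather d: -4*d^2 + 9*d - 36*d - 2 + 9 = -4*d^2 - 27*d + 7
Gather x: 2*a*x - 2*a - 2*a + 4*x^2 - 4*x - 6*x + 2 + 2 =-4*a + 4*x^2 + x*(2*a - 10) + 4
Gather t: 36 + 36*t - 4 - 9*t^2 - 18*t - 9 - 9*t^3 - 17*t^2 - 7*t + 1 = -9*t^3 - 26*t^2 + 11*t + 24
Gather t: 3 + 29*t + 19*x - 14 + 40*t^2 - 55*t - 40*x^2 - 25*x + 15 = 40*t^2 - 26*t - 40*x^2 - 6*x + 4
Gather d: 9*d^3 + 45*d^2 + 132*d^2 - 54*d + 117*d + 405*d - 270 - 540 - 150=9*d^3 + 177*d^2 + 468*d - 960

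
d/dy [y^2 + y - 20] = 2*y + 1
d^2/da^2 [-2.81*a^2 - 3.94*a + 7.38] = -5.62000000000000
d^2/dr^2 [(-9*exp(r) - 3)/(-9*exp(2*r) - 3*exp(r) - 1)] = (729*exp(3*r) + 729*exp(2*r) - 243*exp(r) - 108)*exp(2*r)/(729*exp(6*r) + 729*exp(5*r) + 486*exp(4*r) + 189*exp(3*r) + 54*exp(2*r) + 9*exp(r) + 1)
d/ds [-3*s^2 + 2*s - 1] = 2 - 6*s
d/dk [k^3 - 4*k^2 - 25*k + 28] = 3*k^2 - 8*k - 25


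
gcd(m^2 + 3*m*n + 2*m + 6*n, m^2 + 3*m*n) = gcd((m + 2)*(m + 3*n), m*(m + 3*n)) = m + 3*n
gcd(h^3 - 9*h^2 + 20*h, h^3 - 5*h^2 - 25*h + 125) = h - 5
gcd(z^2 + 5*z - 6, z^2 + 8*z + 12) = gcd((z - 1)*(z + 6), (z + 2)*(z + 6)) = z + 6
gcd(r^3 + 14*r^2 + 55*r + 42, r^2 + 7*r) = r + 7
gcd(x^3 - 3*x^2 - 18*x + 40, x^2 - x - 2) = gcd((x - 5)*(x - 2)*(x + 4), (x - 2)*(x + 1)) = x - 2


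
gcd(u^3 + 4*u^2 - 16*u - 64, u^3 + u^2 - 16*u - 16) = u^2 - 16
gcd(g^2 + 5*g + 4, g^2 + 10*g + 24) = g + 4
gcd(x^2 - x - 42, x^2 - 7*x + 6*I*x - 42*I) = x - 7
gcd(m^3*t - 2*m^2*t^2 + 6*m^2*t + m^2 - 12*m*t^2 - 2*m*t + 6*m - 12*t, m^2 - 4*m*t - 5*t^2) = 1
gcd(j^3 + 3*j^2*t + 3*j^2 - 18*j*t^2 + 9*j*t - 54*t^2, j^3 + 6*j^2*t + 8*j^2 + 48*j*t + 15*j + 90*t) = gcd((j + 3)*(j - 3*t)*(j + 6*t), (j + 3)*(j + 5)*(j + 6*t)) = j^2 + 6*j*t + 3*j + 18*t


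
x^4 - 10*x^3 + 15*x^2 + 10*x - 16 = (x - 8)*(x - 2)*(x - 1)*(x + 1)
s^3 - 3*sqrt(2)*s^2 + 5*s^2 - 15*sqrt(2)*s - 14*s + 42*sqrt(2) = (s - 2)*(s + 7)*(s - 3*sqrt(2))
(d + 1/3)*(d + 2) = d^2 + 7*d/3 + 2/3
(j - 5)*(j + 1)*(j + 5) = j^3 + j^2 - 25*j - 25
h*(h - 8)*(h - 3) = h^3 - 11*h^2 + 24*h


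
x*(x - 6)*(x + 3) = x^3 - 3*x^2 - 18*x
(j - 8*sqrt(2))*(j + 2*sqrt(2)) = j^2 - 6*sqrt(2)*j - 32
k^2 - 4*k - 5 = (k - 5)*(k + 1)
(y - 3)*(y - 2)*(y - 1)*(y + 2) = y^4 - 4*y^3 - y^2 + 16*y - 12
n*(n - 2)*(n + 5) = n^3 + 3*n^2 - 10*n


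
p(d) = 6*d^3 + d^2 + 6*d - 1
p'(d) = 18*d^2 + 2*d + 6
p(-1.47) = -26.72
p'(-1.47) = 41.96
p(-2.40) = -92.58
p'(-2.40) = 104.88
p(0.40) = 1.94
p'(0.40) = 9.68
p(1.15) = 16.35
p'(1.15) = 32.10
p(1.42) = 26.72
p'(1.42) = 45.14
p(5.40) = 1005.34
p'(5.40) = 541.68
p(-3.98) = -387.31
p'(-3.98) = 283.17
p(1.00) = 12.00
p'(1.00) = 26.00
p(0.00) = -1.00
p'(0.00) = 6.00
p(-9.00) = -4348.00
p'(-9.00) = 1446.00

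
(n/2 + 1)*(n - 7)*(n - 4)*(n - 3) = n^4/2 - 6*n^3 + 33*n^2/2 + 19*n - 84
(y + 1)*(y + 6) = y^2 + 7*y + 6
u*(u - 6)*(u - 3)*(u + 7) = u^4 - 2*u^3 - 45*u^2 + 126*u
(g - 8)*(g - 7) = g^2 - 15*g + 56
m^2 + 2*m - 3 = (m - 1)*(m + 3)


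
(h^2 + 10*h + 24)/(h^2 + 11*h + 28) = (h + 6)/(h + 7)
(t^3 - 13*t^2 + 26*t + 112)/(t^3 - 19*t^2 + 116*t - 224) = (t + 2)/(t - 4)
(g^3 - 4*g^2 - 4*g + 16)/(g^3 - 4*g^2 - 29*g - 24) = (-g^3 + 4*g^2 + 4*g - 16)/(-g^3 + 4*g^2 + 29*g + 24)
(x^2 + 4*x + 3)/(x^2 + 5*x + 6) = (x + 1)/(x + 2)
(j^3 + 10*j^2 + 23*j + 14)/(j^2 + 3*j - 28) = (j^2 + 3*j + 2)/(j - 4)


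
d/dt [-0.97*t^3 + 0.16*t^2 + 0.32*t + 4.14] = -2.91*t^2 + 0.32*t + 0.32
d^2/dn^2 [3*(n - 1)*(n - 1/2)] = 6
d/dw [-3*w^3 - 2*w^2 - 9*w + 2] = -9*w^2 - 4*w - 9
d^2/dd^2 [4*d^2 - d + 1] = 8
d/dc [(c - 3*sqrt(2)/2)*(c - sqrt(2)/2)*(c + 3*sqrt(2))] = 3*c^2 + 2*sqrt(2)*c - 21/2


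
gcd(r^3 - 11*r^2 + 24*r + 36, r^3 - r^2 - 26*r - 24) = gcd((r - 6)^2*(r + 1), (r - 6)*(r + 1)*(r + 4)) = r^2 - 5*r - 6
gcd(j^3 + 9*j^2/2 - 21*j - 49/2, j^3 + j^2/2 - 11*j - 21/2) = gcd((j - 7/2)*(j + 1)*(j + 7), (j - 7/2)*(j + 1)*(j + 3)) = j^2 - 5*j/2 - 7/2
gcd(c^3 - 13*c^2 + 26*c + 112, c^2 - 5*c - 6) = 1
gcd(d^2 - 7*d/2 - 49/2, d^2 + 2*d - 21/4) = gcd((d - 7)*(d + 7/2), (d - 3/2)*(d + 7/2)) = d + 7/2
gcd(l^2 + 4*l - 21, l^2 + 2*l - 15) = l - 3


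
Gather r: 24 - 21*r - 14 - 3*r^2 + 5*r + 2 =-3*r^2 - 16*r + 12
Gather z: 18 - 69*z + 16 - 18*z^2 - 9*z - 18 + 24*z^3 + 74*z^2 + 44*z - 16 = 24*z^3 + 56*z^2 - 34*z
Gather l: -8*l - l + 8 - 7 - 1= -9*l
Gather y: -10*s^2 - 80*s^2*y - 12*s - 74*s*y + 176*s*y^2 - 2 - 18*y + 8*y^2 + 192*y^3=-10*s^2 - 12*s + 192*y^3 + y^2*(176*s + 8) + y*(-80*s^2 - 74*s - 18) - 2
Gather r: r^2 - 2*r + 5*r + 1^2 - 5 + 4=r^2 + 3*r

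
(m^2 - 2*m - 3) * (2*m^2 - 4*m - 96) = 2*m^4 - 8*m^3 - 94*m^2 + 204*m + 288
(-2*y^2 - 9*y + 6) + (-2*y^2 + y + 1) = -4*y^2 - 8*y + 7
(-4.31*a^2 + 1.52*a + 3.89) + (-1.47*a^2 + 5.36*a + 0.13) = -5.78*a^2 + 6.88*a + 4.02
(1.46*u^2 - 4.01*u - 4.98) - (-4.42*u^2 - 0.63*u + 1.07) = 5.88*u^2 - 3.38*u - 6.05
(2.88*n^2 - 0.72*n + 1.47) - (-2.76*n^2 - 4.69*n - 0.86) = 5.64*n^2 + 3.97*n + 2.33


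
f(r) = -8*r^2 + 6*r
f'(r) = 6 - 16*r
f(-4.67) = -202.49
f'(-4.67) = 80.72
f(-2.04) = -45.53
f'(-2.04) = 38.64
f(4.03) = -105.75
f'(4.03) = -58.48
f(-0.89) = -11.68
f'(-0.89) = 20.24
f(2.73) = -43.24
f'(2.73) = -37.68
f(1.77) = -14.44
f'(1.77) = -22.32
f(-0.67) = -7.61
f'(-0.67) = 16.72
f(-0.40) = -3.68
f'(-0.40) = 12.40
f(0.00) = 0.00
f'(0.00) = 6.00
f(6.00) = -252.00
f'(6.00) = -90.00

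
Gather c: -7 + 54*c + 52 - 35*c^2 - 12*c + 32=-35*c^2 + 42*c + 77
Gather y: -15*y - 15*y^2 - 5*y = -15*y^2 - 20*y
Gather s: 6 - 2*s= 6 - 2*s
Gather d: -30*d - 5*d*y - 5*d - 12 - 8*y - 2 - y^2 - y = d*(-5*y - 35) - y^2 - 9*y - 14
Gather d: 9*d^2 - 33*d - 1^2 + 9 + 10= 9*d^2 - 33*d + 18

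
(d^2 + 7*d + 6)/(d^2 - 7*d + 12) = (d^2 + 7*d + 6)/(d^2 - 7*d + 12)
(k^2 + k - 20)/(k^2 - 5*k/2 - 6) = 2*(k + 5)/(2*k + 3)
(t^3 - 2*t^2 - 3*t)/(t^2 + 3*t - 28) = t*(t^2 - 2*t - 3)/(t^2 + 3*t - 28)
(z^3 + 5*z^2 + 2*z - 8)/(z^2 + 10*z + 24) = (z^2 + z - 2)/(z + 6)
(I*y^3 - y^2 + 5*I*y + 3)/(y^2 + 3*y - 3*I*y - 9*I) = (I*y^3 - y^2 + 5*I*y + 3)/(y^2 + 3*y*(1 - I) - 9*I)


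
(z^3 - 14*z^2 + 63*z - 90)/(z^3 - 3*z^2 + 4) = (z^3 - 14*z^2 + 63*z - 90)/(z^3 - 3*z^2 + 4)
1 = 1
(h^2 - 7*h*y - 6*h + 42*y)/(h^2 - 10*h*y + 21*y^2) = (6 - h)/(-h + 3*y)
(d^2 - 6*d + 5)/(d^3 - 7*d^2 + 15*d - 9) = (d - 5)/(d^2 - 6*d + 9)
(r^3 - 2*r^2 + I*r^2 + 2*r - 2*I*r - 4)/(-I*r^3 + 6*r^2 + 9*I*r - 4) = (-r^3 + 2*r^2 - I*r^2 - 2*r + 2*I*r + 4)/(I*r^3 - 6*r^2 - 9*I*r + 4)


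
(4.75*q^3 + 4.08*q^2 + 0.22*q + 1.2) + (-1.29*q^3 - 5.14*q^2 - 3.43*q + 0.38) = 3.46*q^3 - 1.06*q^2 - 3.21*q + 1.58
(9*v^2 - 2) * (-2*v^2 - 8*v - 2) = -18*v^4 - 72*v^3 - 14*v^2 + 16*v + 4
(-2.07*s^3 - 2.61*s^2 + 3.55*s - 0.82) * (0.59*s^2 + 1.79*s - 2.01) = -1.2213*s^5 - 5.2452*s^4 + 1.5833*s^3 + 11.1168*s^2 - 8.6033*s + 1.6482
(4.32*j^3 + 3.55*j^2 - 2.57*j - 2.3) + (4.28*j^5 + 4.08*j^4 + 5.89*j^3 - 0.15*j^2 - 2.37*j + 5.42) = 4.28*j^5 + 4.08*j^4 + 10.21*j^3 + 3.4*j^2 - 4.94*j + 3.12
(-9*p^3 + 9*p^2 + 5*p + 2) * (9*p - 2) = -81*p^4 + 99*p^3 + 27*p^2 + 8*p - 4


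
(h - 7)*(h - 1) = h^2 - 8*h + 7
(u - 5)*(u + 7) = u^2 + 2*u - 35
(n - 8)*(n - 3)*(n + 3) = n^3 - 8*n^2 - 9*n + 72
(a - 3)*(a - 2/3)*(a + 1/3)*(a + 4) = a^4 + 2*a^3/3 - 113*a^2/9 + 34*a/9 + 8/3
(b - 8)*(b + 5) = b^2 - 3*b - 40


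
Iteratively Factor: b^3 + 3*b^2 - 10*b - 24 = (b + 4)*(b^2 - b - 6) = (b + 2)*(b + 4)*(b - 3)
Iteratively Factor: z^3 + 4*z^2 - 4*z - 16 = (z + 4)*(z^2 - 4) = (z - 2)*(z + 4)*(z + 2)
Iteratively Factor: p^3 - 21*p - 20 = (p + 4)*(p^2 - 4*p - 5) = (p + 1)*(p + 4)*(p - 5)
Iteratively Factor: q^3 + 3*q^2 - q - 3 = (q - 1)*(q^2 + 4*q + 3) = (q - 1)*(q + 1)*(q + 3)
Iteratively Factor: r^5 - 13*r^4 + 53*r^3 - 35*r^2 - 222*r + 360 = (r - 3)*(r^4 - 10*r^3 + 23*r^2 + 34*r - 120) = (r - 5)*(r - 3)*(r^3 - 5*r^2 - 2*r + 24) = (r - 5)*(r - 3)*(r + 2)*(r^2 - 7*r + 12) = (r - 5)*(r - 3)^2*(r + 2)*(r - 4)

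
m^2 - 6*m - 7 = (m - 7)*(m + 1)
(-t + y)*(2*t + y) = -2*t^2 + t*y + y^2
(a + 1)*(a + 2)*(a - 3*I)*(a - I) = a^4 + 3*a^3 - 4*I*a^3 - a^2 - 12*I*a^2 - 9*a - 8*I*a - 6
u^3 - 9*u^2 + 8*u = u*(u - 8)*(u - 1)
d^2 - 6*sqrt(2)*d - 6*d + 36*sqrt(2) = (d - 6)*(d - 6*sqrt(2))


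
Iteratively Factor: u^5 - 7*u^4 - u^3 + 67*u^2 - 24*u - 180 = (u + 2)*(u^4 - 9*u^3 + 17*u^2 + 33*u - 90) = (u - 3)*(u + 2)*(u^3 - 6*u^2 - u + 30) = (u - 5)*(u - 3)*(u + 2)*(u^2 - u - 6) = (u - 5)*(u - 3)*(u + 2)^2*(u - 3)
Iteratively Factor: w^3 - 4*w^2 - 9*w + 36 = (w - 3)*(w^2 - w - 12) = (w - 4)*(w - 3)*(w + 3)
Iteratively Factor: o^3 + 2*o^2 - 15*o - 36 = (o + 3)*(o^2 - o - 12) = (o - 4)*(o + 3)*(o + 3)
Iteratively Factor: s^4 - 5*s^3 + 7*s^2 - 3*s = (s - 1)*(s^3 - 4*s^2 + 3*s) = (s - 3)*(s - 1)*(s^2 - s) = (s - 3)*(s - 1)^2*(s)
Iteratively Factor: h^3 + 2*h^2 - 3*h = (h + 3)*(h^2 - h) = (h - 1)*(h + 3)*(h)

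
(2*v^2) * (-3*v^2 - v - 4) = -6*v^4 - 2*v^3 - 8*v^2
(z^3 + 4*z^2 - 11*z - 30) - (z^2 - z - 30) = z^3 + 3*z^2 - 10*z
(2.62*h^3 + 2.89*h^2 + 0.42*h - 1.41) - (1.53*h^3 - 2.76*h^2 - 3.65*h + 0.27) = 1.09*h^3 + 5.65*h^2 + 4.07*h - 1.68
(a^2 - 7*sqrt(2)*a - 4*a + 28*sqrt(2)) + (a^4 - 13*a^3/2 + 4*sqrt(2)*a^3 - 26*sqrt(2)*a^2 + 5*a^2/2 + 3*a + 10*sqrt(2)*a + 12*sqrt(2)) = a^4 - 13*a^3/2 + 4*sqrt(2)*a^3 - 26*sqrt(2)*a^2 + 7*a^2/2 - a + 3*sqrt(2)*a + 40*sqrt(2)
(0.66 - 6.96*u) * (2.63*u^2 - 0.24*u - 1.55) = -18.3048*u^3 + 3.4062*u^2 + 10.6296*u - 1.023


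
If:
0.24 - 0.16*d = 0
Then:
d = 1.50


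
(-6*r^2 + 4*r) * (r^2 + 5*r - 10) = -6*r^4 - 26*r^3 + 80*r^2 - 40*r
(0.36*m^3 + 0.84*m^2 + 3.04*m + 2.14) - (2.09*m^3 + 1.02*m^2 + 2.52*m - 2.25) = -1.73*m^3 - 0.18*m^2 + 0.52*m + 4.39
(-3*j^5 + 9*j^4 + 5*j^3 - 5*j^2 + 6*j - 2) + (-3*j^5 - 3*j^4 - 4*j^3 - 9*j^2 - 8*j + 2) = -6*j^5 + 6*j^4 + j^3 - 14*j^2 - 2*j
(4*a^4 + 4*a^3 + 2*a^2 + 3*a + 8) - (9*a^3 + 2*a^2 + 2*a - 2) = 4*a^4 - 5*a^3 + a + 10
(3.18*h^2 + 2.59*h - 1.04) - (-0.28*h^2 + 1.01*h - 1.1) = 3.46*h^2 + 1.58*h + 0.0600000000000001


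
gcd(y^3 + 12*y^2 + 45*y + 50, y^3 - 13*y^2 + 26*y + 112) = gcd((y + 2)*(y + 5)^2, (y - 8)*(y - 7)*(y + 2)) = y + 2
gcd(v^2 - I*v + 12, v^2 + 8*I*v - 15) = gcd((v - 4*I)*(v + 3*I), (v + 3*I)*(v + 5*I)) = v + 3*I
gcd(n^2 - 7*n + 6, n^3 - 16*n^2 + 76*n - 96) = n - 6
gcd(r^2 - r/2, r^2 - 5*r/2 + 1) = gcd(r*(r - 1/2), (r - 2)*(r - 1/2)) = r - 1/2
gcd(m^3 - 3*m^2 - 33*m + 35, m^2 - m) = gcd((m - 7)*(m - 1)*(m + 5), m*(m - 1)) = m - 1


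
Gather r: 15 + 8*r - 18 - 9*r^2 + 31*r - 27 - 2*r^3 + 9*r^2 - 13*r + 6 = -2*r^3 + 26*r - 24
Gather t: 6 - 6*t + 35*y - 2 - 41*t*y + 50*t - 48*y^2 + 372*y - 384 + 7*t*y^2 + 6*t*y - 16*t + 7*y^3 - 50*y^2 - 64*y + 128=t*(7*y^2 - 35*y + 28) + 7*y^3 - 98*y^2 + 343*y - 252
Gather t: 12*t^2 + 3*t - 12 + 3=12*t^2 + 3*t - 9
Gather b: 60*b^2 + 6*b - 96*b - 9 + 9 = 60*b^2 - 90*b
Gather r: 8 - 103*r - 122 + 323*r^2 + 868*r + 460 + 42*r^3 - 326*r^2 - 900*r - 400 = 42*r^3 - 3*r^2 - 135*r - 54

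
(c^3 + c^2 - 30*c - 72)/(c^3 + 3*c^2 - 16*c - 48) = (c - 6)/(c - 4)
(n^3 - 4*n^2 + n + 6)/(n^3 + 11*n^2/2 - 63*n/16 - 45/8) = 16*(n^3 - 4*n^2 + n + 6)/(16*n^3 + 88*n^2 - 63*n - 90)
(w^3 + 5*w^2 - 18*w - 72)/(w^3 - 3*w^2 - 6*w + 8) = (w^2 + 9*w + 18)/(w^2 + w - 2)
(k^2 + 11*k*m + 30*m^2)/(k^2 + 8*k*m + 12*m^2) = (k + 5*m)/(k + 2*m)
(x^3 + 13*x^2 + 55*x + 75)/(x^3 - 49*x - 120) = (x + 5)/(x - 8)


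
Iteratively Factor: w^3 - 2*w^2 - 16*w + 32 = (w - 2)*(w^2 - 16) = (w - 2)*(w + 4)*(w - 4)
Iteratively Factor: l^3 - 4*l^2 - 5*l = (l + 1)*(l^2 - 5*l) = (l - 5)*(l + 1)*(l)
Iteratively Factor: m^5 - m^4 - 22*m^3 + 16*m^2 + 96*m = (m + 4)*(m^4 - 5*m^3 - 2*m^2 + 24*m) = (m - 4)*(m + 4)*(m^3 - m^2 - 6*m) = m*(m - 4)*(m + 4)*(m^2 - m - 6) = m*(m - 4)*(m - 3)*(m + 4)*(m + 2)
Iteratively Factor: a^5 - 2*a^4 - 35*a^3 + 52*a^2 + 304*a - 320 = (a - 5)*(a^4 + 3*a^3 - 20*a^2 - 48*a + 64) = (a - 5)*(a + 4)*(a^3 - a^2 - 16*a + 16) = (a - 5)*(a + 4)^2*(a^2 - 5*a + 4) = (a - 5)*(a - 4)*(a + 4)^2*(a - 1)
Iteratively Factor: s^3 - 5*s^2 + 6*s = (s - 2)*(s^2 - 3*s) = s*(s - 2)*(s - 3)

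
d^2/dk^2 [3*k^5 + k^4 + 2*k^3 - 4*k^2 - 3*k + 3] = 60*k^3 + 12*k^2 + 12*k - 8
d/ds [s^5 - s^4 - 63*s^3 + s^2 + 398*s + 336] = 5*s^4 - 4*s^3 - 189*s^2 + 2*s + 398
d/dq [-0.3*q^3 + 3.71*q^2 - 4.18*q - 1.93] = -0.9*q^2 + 7.42*q - 4.18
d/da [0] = 0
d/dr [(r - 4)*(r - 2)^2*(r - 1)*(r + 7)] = 5*r^4 - 8*r^3 - 105*r^2 + 320*r - 236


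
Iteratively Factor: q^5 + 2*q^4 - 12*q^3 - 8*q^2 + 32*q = (q + 4)*(q^4 - 2*q^3 - 4*q^2 + 8*q) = q*(q + 4)*(q^3 - 2*q^2 - 4*q + 8) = q*(q + 2)*(q + 4)*(q^2 - 4*q + 4) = q*(q - 2)*(q + 2)*(q + 4)*(q - 2)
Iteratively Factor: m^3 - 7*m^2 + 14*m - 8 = (m - 4)*(m^2 - 3*m + 2) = (m - 4)*(m - 2)*(m - 1)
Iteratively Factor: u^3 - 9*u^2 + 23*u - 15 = (u - 3)*(u^2 - 6*u + 5) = (u - 5)*(u - 3)*(u - 1)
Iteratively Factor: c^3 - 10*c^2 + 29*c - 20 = (c - 5)*(c^2 - 5*c + 4) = (c - 5)*(c - 4)*(c - 1)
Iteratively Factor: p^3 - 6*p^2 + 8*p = (p)*(p^2 - 6*p + 8) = p*(p - 2)*(p - 4)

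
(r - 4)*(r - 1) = r^2 - 5*r + 4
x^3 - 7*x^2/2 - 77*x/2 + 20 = (x - 8)*(x - 1/2)*(x + 5)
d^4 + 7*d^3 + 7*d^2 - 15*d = d*(d - 1)*(d + 3)*(d + 5)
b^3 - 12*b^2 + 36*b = b*(b - 6)^2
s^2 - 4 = (s - 2)*(s + 2)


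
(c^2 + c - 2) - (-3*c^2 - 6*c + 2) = 4*c^2 + 7*c - 4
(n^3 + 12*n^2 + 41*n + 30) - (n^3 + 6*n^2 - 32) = 6*n^2 + 41*n + 62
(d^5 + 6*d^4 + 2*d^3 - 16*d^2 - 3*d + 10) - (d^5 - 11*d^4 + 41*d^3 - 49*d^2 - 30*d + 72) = 17*d^4 - 39*d^3 + 33*d^2 + 27*d - 62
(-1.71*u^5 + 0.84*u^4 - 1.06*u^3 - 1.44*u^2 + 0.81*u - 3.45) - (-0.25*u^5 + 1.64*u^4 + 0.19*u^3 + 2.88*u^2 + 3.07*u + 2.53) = -1.46*u^5 - 0.8*u^4 - 1.25*u^3 - 4.32*u^2 - 2.26*u - 5.98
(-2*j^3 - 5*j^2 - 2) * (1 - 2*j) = 4*j^4 + 8*j^3 - 5*j^2 + 4*j - 2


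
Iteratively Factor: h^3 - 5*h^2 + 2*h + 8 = (h - 4)*(h^2 - h - 2) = (h - 4)*(h + 1)*(h - 2)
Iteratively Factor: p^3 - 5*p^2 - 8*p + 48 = (p + 3)*(p^2 - 8*p + 16) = (p - 4)*(p + 3)*(p - 4)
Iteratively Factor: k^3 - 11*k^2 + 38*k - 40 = (k - 2)*(k^2 - 9*k + 20) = (k - 5)*(k - 2)*(k - 4)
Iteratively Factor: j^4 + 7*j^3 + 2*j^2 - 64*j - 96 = (j + 2)*(j^3 + 5*j^2 - 8*j - 48) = (j - 3)*(j + 2)*(j^2 + 8*j + 16) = (j - 3)*(j + 2)*(j + 4)*(j + 4)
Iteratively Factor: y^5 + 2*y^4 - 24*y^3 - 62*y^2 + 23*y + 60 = (y + 1)*(y^4 + y^3 - 25*y^2 - 37*y + 60) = (y + 1)*(y + 3)*(y^3 - 2*y^2 - 19*y + 20) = (y + 1)*(y + 3)*(y + 4)*(y^2 - 6*y + 5) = (y - 5)*(y + 1)*(y + 3)*(y + 4)*(y - 1)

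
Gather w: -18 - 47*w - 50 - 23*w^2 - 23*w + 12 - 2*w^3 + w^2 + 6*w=-2*w^3 - 22*w^2 - 64*w - 56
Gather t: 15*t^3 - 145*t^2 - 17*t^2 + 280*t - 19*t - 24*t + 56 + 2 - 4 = 15*t^3 - 162*t^2 + 237*t + 54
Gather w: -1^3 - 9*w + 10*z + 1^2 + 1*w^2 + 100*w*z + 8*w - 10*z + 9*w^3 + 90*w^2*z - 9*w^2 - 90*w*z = 9*w^3 + w^2*(90*z - 8) + w*(10*z - 1)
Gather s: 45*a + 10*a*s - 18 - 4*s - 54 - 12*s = 45*a + s*(10*a - 16) - 72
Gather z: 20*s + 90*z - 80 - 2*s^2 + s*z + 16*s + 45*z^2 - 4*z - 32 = -2*s^2 + 36*s + 45*z^2 + z*(s + 86) - 112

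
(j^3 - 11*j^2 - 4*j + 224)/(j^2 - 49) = (j^2 - 4*j - 32)/(j + 7)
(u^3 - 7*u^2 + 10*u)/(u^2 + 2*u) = (u^2 - 7*u + 10)/(u + 2)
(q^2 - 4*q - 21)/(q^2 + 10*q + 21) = (q - 7)/(q + 7)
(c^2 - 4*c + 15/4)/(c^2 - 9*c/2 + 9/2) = (c - 5/2)/(c - 3)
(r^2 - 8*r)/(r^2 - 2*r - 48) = r/(r + 6)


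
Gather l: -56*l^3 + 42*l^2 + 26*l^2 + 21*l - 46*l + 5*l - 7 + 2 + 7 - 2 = -56*l^3 + 68*l^2 - 20*l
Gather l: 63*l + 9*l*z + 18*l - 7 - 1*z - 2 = l*(9*z + 81) - z - 9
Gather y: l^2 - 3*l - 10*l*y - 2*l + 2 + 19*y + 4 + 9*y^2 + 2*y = l^2 - 5*l + 9*y^2 + y*(21 - 10*l) + 6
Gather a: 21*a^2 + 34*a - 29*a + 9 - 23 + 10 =21*a^2 + 5*a - 4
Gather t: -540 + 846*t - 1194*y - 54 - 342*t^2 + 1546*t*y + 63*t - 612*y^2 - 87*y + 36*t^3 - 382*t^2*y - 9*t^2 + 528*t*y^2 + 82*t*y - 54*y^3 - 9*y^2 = 36*t^3 + t^2*(-382*y - 351) + t*(528*y^2 + 1628*y + 909) - 54*y^3 - 621*y^2 - 1281*y - 594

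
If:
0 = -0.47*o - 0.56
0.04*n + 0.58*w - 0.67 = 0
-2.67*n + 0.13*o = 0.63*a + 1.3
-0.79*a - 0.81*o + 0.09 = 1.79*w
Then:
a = -1.32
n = -0.23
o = -1.19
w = 1.17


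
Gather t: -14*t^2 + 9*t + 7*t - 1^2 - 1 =-14*t^2 + 16*t - 2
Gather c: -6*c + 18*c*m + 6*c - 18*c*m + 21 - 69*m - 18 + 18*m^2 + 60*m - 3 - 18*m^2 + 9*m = 0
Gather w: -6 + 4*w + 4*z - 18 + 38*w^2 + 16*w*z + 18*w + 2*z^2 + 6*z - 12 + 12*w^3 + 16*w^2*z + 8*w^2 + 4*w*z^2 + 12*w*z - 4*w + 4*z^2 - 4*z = 12*w^3 + w^2*(16*z + 46) + w*(4*z^2 + 28*z + 18) + 6*z^2 + 6*z - 36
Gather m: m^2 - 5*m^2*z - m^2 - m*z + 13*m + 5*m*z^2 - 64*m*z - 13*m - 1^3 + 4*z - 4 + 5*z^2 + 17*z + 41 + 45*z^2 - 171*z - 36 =-5*m^2*z + m*(5*z^2 - 65*z) + 50*z^2 - 150*z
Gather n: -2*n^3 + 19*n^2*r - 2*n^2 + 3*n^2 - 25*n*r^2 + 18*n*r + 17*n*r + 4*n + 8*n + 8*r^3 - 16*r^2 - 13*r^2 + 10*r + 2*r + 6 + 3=-2*n^3 + n^2*(19*r + 1) + n*(-25*r^2 + 35*r + 12) + 8*r^3 - 29*r^2 + 12*r + 9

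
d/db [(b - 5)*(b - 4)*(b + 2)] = 3*b^2 - 14*b + 2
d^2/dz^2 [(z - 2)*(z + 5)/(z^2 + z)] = 4*(z^3 - 15*z^2 - 15*z - 5)/(z^3*(z^3 + 3*z^2 + 3*z + 1))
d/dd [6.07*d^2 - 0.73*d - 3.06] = 12.14*d - 0.73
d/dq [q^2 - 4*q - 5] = 2*q - 4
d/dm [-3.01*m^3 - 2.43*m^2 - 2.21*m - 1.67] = -9.03*m^2 - 4.86*m - 2.21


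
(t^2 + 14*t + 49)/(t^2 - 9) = (t^2 + 14*t + 49)/(t^2 - 9)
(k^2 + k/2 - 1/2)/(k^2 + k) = (k - 1/2)/k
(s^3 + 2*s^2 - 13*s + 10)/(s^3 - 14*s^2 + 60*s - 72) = (s^2 + 4*s - 5)/(s^2 - 12*s + 36)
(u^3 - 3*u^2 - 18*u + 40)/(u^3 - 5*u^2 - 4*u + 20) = (u + 4)/(u + 2)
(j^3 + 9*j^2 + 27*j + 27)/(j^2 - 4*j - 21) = (j^2 + 6*j + 9)/(j - 7)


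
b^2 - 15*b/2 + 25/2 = (b - 5)*(b - 5/2)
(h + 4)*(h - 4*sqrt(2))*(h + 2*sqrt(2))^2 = h^4 + 4*h^3 - 24*h^2 - 96*h - 32*sqrt(2)*h - 128*sqrt(2)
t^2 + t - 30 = (t - 5)*(t + 6)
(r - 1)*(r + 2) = r^2 + r - 2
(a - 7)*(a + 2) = a^2 - 5*a - 14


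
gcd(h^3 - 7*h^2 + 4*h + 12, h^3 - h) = h + 1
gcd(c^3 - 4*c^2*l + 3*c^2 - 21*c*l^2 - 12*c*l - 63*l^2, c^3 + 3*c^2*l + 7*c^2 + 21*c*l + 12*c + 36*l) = c^2 + 3*c*l + 3*c + 9*l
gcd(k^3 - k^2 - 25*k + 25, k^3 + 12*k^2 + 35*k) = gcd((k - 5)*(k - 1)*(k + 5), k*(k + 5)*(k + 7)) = k + 5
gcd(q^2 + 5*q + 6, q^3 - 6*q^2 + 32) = q + 2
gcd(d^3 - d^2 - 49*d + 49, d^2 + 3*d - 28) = d + 7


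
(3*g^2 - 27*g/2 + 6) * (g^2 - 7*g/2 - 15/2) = 3*g^4 - 24*g^3 + 123*g^2/4 + 321*g/4 - 45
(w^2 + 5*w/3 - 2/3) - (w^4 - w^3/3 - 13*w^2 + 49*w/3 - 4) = -w^4 + w^3/3 + 14*w^2 - 44*w/3 + 10/3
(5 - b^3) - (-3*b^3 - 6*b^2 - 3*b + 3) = 2*b^3 + 6*b^2 + 3*b + 2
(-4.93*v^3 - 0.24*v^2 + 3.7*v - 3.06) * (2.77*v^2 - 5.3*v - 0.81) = -13.6561*v^5 + 25.4642*v^4 + 15.5143*v^3 - 27.8918*v^2 + 13.221*v + 2.4786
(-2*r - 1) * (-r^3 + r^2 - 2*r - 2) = 2*r^4 - r^3 + 3*r^2 + 6*r + 2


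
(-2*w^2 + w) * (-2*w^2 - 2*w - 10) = 4*w^4 + 2*w^3 + 18*w^2 - 10*w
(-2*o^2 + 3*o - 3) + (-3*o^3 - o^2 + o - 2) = -3*o^3 - 3*o^2 + 4*o - 5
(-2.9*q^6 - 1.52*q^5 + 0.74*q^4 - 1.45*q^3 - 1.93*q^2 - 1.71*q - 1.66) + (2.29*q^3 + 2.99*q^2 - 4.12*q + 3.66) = -2.9*q^6 - 1.52*q^5 + 0.74*q^4 + 0.84*q^3 + 1.06*q^2 - 5.83*q + 2.0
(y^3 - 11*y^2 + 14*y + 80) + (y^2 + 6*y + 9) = y^3 - 10*y^2 + 20*y + 89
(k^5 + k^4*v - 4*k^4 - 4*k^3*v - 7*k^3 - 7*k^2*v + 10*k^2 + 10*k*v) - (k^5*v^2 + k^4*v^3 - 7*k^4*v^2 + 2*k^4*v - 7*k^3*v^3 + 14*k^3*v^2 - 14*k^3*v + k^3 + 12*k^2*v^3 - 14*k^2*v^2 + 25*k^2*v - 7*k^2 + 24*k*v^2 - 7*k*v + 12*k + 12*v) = -k^5*v^2 + k^5 - k^4*v^3 + 7*k^4*v^2 - k^4*v - 4*k^4 + 7*k^3*v^3 - 14*k^3*v^2 + 10*k^3*v - 8*k^3 - 12*k^2*v^3 + 14*k^2*v^2 - 32*k^2*v + 17*k^2 - 24*k*v^2 + 17*k*v - 12*k - 12*v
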